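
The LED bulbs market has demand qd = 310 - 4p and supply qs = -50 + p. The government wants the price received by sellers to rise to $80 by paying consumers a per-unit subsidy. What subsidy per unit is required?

At a seller price of 80, quantity supplied is -50 + 1·80 = 30.
Buyers absorb 30 only when they pay pb with 310 − 4·pb = 30, i.e. pb = 70.
s = ps − pb = 80 − 70 = 10.

Required subsidy s = $10 per unit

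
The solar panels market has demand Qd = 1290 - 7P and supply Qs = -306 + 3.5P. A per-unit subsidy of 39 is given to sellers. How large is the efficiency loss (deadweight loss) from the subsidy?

Pre-subsidy: 1290 - 7P = -306 + 3.5P gives P* = 152, Q* = 226.
With the subsidy, sellers receive Ps = Pb + 39 for each unit, where Pb is the price buyers pay.
Supply in terms of Pb becomes Qs = -306 + 3.5(Pb + 39) = -169.5 + 3.5Pb. Setting this equal to demand: 1290 - 7Pb = -169.5 + 3.5Pb, so Pb = 139.
Sellers receive Ps = 139 + 39 = 178; Q' = 1290 − 7·139 = 317.
The subsidy expands output by 317 − 226 = 91 past the efficient level; on those units the gap between marginal cost and willingness to pay runs from 0 up to 39.
DWL = ½ × 39 × 91 = 1774.5.

Deadweight loss = 1774.5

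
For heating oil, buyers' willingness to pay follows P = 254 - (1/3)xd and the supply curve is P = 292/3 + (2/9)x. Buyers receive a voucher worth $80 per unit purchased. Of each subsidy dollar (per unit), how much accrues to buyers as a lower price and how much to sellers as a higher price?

Buyers gain $48 per unit; sellers gain $32 per unit

Pre-subsidy: 254 - (1/3)x = 292/3 + (2/9)x gives x* = 282 and P* = 160.
With the rebate, buyers effectively pay Pb = Ps − 80, where Ps is the price sellers receive.
On the curves, Pb = 254 - (1/3)x and Ps = 292/3 + (2/9)x; the wedge Ps − Pb = 80 gives 292/3 + (2/9)x − (254 - (1/3)x) = 80, so x' = 426.
Then Pb = 254 − (1/3)·426 = 112 and Ps = 292/3 + (2/9)·426 = 192.
Buyers' price falls by P* − Pb = 160 − 112 = 48; sellers' price rises by Ps − P* = 192 − 160 = 32.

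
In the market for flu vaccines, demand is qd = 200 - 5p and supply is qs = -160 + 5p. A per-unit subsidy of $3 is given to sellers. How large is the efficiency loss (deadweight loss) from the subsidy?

Pre-subsidy: 200 - 5p = -160 + 5p gives p* = 36, q* = 20.
With the subsidy, sellers receive ps = pb + 3 for each unit, where pb is the price buyers pay.
Supply in terms of pb becomes qs = -160 + 5(pb + 3) = -145 + 5pb. Setting this equal to demand: 200 - 5pb = -145 + 5pb, so pb = 34.5.
Sellers receive ps = 34.5 + 3 = 37.5; q' = 200 − 5·34.5 = 27.5.
The subsidy expands output by 27.5 − 20 = 7.5 past the efficient level; on those units the gap between marginal cost and willingness to pay runs from 0 up to 3.
DWL = ½ × 3 × 7.5 = 11.25.

Deadweight loss = $11.25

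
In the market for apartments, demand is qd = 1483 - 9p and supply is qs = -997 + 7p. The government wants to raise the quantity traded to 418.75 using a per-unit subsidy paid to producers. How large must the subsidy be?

At q = 418.75, invert demand for the buyer price: pb = (1483 − 418.75)/9 = 118.25; invert supply for the seller price: ps = (418.75 − (-997))/7 = 202.25.
The subsidy must fill the gap: s = ps − pb = 202.25 − 118.25 = 84.

Required subsidy s = 84 per unit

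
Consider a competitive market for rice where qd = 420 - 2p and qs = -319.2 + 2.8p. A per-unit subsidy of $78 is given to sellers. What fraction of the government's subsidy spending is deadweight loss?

DWL / government spending = 13/58

Pre-subsidy: 420 - 2p = -319.2 + 2.8p gives p* = 154, q* = 112.
With the subsidy, sellers receive ps = pb + 78 for each unit, where pb is the price buyers pay.
Supply in terms of pb becomes qs = -319.2 + 2.8(pb + 78) = -100.8 + 2.8pb. Setting this equal to demand: 420 - 2pb = -100.8 + 2.8pb, so pb = 108.5.
Sellers receive ps = 108.5 + 78 = 186.5; q' = 420 − 2·108.5 = 203.
ΔCS = ½(112 + 203)(154 − 108.5) = 7166.25; ΔPS = ½(112 + 203)(186.5 − 154) = 5118.75.
Government spending = 78 × 203 = 15834.
DWL = ½ × 78 × (203 − 112) = 3549; fraction = 3549 / 15834 = 13/58.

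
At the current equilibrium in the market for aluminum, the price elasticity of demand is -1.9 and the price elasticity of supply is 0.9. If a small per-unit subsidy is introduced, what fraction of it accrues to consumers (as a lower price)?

Consumer share = 9/28

For a small subsidy around the equilibrium, the benefit split depends on the relative slopes, which at a point are proportional to the elasticities.
Buyer share = εs/(εs + |εd|) = 0.9/(0.9 + 1.9) = 9/28; seller share = |εd|/(εs + |εd|) = 19/28.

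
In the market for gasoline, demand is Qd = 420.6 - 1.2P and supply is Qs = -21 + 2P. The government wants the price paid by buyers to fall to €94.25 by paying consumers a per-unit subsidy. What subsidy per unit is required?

Required subsidy s = €70 per unit

At a buyer price of 94.25, quantity demanded is 420.6 − 1.2·94.25 = 307.5.
Sellers supply 307.5 only when they receive Ps with -21 + 2·Ps = 307.5, i.e. Ps = 164.25.
s = Ps − Pb = 164.25 − 94.25 = 70.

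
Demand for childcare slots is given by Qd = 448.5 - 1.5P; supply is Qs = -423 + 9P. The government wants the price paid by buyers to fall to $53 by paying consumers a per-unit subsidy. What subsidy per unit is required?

Required subsidy s = $35 per unit

At a buyer price of 53, quantity demanded is 448.5 − 1.5·53 = 369.
Sellers supply 369 only when they receive Ps with -423 + 9·Ps = 369, i.e. Ps = 88.
s = Ps − Pb = 88 − 53 = 35.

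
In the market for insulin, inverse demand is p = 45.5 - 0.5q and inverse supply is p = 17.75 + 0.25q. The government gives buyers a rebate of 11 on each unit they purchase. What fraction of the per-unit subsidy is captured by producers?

Pre-subsidy: 45.5 - 0.5q = 17.75 + 0.25q gives q* = 37 and p* = 27.
With the rebate, buyers effectively pay pb = ps − 11, where ps is the price sellers receive.
On the curves, pb = 45.5 - 0.5q and ps = 17.75 + 0.25q; the wedge ps − pb = 11 gives 17.75 + 0.25q − (45.5 - 0.5q) = 11, so q' = 155/3.
Then pb = 45.5 − 0.5·(155/3) = 59/3 and ps = 17.75 + 0.25·(155/3) = 92/3.
Buyers' price falls by p* − pb = 27 − 59/3 = 22/3; sellers' price rises by ps − p* = 92/3 − 27 = 11/3.
So producers capture (11/3)/11 = 1/3 of each unit of subsidy.

Producer share = 1/3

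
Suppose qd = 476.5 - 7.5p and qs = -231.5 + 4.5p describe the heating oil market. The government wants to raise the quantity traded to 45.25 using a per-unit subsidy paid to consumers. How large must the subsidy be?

At q = 45.25, invert demand for the buyer price: pb = (476.5 − 45.25)/7.5 = 57.5; invert supply for the seller price: ps = (45.25 − (-231.5))/4.5 = 61.5.
The subsidy must fill the gap: s = ps − pb = 61.5 − 57.5 = 4.

Required subsidy s = 4 per unit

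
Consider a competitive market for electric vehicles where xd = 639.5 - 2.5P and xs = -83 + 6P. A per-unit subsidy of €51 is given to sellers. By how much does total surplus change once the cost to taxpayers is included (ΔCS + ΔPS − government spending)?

Net change in total surplus = -€2295

Pre-subsidy: 639.5 - 2.5P = -83 + 6P gives P* = 85, x* = 427.
With the subsidy, sellers receive Ps = Pb + 51 for each unit, where Pb is the price buyers pay.
Supply in terms of Pb becomes xs = -83 + 6(Pb + 51) = 223 + 6Pb. Setting this equal to demand: 639.5 - 2.5Pb = 223 + 6Pb, so Pb = 49.
Sellers receive Ps = 49 + 51 = 100; x' = 639.5 − 2.5·49 = 517.
ΔCS = ½(427 + 517)(85 − 49) = 16992; ΔPS = ½(427 + 517)(100 − 85) = 7080.
Government spending = 51 × 517 = 26367.
Net change = 16992 + 7080 − 26367 = -2295. The loss equals the DWL triangle ½·51·90.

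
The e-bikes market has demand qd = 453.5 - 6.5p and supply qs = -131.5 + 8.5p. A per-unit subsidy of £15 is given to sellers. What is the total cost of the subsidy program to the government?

Pre-subsidy: 453.5 - 6.5p = -131.5 + 8.5p gives p* = 39, q* = 200.
With the subsidy, sellers receive ps = pb + 15 for each unit, where pb is the price buyers pay.
Supply in terms of pb becomes qs = -131.5 + 8.5(pb + 15) = -4 + 8.5pb. Setting this equal to demand: 453.5 - 6.5pb = -4 + 8.5pb, so pb = 30.5.
Sellers receive ps = 30.5 + 15 = 45.5; q' = 453.5 − 6.5·30.5 = 255.25.
Government outlay = subsidy × quantity = 15 × 255.25 = 3828.75.

Government cost = £3828.75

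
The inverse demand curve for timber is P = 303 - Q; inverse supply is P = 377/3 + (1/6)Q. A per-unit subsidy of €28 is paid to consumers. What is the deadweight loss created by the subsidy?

Deadweight loss = €336

Pre-subsidy: 303 - Q = 377/3 + (1/6)Q gives Q* = 152 and P* = 151.
With the rebate, buyers effectively pay Pb = Ps − 28, where Ps is the price sellers receive.
On the curves, Pb = 303 - Q and Ps = 377/3 + (1/6)Q; the wedge Ps − Pb = 28 gives 377/3 + (1/6)Q − (303 - Q) = 28, so Q' = 176.
Then Pb = 303 − 1·176 = 127 and Ps = 377/3 + (1/6)·176 = 155.
The subsidy expands output by 176 − 152 = 24 past the efficient level; on those units the gap between marginal cost and willingness to pay runs from 0 up to 28.
DWL = ½ × 28 × 24 = 336.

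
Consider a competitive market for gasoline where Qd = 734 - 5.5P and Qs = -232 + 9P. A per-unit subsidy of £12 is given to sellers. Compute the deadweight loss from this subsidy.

Deadweight loss = 7128/29

Pre-subsidy: 734 - 5.5P = -232 + 9P gives P* = 1932/29, Q* = 10660/29.
With the subsidy, sellers receive Ps = Pb + 12 for each unit, where Pb is the price buyers pay.
Supply in terms of Pb becomes Qs = -232 + 9(Pb + 12) = -124 + 9Pb. Setting this equal to demand: 734 - 5.5Pb = -124 + 9Pb, so Pb = 1716/29.
Sellers receive Ps = 1716/29 + 12 = 2064/29; Q' = 734 − 5.5·(1716/29) = 11848/29.
The subsidy expands output by 11848/29 − 10660/29 = 1188/29 past the efficient level; on those units the gap between marginal cost and willingness to pay runs from 0 up to 12.
DWL = ½ × 12 × 1188/29 = 7128/29.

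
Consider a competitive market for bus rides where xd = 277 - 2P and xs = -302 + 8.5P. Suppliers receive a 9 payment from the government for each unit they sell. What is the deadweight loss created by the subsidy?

Pre-subsidy: 277 - 2P = -302 + 8.5P gives P* = 386/7, x* = 1167/7.
With the subsidy, sellers receive Ps = Pb + 9 for each unit, where Pb is the price buyers pay.
Supply in terms of Pb becomes xs = -302 + 8.5(Pb + 9) = -225.5 + 8.5Pb. Setting this equal to demand: 277 - 2Pb = -225.5 + 8.5Pb, so Pb = 335/7.
Sellers receive Ps = 335/7 + 9 = 398/7; x' = 277 − 2·(335/7) = 1269/7.
The subsidy expands output by 1269/7 − 1167/7 = 102/7 past the efficient level; on those units the gap between marginal cost and willingness to pay runs from 0 up to 9.
DWL = ½ × 9 × 102/7 = 459/7.

Deadweight loss = 459/7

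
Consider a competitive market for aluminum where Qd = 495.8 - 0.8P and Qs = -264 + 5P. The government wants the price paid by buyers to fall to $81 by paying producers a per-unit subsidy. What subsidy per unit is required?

Required subsidy s = $58 per unit

At a buyer price of 81, quantity demanded is 495.8 − 0.8·81 = 431.
Sellers supply 431 only when they receive Ps with -264 + 5·Ps = 431, i.e. Ps = 139.
s = Ps − Pb = 139 − 81 = 58.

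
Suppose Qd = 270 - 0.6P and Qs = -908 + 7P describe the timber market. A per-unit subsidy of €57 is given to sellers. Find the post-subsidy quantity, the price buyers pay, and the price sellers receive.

Q' = 208.5; buyers pay €102.5; sellers receive €159.5

Pre-subsidy: 270 - 0.6P = -908 + 7P gives P* = 155, Q* = 177.
With the subsidy, sellers receive Ps = Pb + 57 for each unit, where Pb is the price buyers pay.
Supply in terms of Pb becomes Qs = -908 + 7(Pb + 57) = -509 + 7Pb. Setting this equal to demand: 270 - 0.6Pb = -509 + 7Pb, so Pb = 102.5.
Sellers receive Ps = 102.5 + 57 = 159.5; Q' = 270 − 0.6·102.5 = 208.5.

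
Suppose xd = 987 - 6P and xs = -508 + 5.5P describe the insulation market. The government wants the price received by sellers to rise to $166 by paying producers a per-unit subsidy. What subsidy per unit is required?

At a seller price of 166, quantity supplied is -508 + 5.5·166 = 405.
Buyers absorb 405 only when they pay Pb with 987 − 6·Pb = 405, i.e. Pb = 97.
s = Ps − Pb = 166 − 97 = 69.

Required subsidy s = $69 per unit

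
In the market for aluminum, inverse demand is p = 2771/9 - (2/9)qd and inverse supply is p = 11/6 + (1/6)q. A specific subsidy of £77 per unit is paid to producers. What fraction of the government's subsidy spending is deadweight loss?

Pre-subsidy: 2771/9 - (2/9)q = 11/6 + (1/6)q gives q* = 787 and p* = 133.
With the subsidy, sellers receive ps = pb + 77 for each unit, where pb is the price buyers pay.
On the curves, pb = 2771/9 - (2/9)q and ps = 11/6 + (1/6)q; the wedge ps − pb = 77 gives 11/6 + (1/6)q − (2771/9 - (2/9)q) = 77, so q' = 985.
Then pb = 2771/9 − (2/9)·985 = 89 and ps = 11/6 + (1/6)·985 = 166.
ΔCS = ½(787 + 985)(133 − 89) = 38984; ΔPS = ½(787 + 985)(166 − 133) = 29238.
Government spending = 77 × 985 = 75845.
DWL = ½ × 77 × (985 − 787) = 7623; fraction = 7623 / 75845 = 99/985.

DWL / government spending = 99/985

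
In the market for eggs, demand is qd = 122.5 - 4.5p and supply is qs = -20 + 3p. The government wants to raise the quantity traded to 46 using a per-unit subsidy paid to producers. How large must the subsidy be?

Required subsidy s = 5 per unit

At q = 46, invert demand for the buyer price: pb = (122.5 − 46)/4.5 = 17; invert supply for the seller price: ps = (46 − (-20))/3 = 22.
The subsidy must fill the gap: s = ps − pb = 22 − 17 = 5.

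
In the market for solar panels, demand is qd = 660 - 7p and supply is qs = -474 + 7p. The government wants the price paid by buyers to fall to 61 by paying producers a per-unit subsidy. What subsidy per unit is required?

At a buyer price of 61, quantity demanded is 660 − 7·61 = 233.
Sellers supply 233 only when they receive ps with -474 + 7·ps = 233, i.e. ps = 101.
s = ps − pb = 101 − 61 = 40.

Required subsidy s = 40 per unit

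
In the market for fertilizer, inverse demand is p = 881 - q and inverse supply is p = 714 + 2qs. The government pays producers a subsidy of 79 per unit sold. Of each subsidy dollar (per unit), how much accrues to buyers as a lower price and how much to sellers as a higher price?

Buyers gain 79/3 per unit; sellers gain 158/3 per unit

Pre-subsidy: 881 - q = 714 + 2q gives q* = 167/3 and p* = 2476/3.
With the subsidy, sellers receive ps = pb + 79 for each unit, where pb is the price buyers pay.
On the curves, pb = 881 - q and ps = 714 + 2q; the wedge ps − pb = 79 gives 714 + 2q − (881 - q) = 79, so q' = 82.
Then pb = 881 − 1·82 = 799 and ps = 714 + 2·82 = 878.
Buyers' price falls by p* − pb = 2476/3 − 799 = 79/3; sellers' price rises by ps − p* = 878 − 2476/3 = 158/3.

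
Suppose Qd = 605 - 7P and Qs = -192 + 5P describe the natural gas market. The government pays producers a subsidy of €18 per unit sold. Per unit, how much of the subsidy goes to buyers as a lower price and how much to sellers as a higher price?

Pre-subsidy: 605 - 7P = -192 + 5P gives P* = 797/12, Q* = 1681/12.
With the subsidy, sellers receive Ps = Pb + 18 for each unit, where Pb is the price buyers pay.
Supply in terms of Pb becomes Qs = -192 + 5(Pb + 18) = -102 + 5Pb. Setting this equal to demand: 605 - 7Pb = -102 + 5Pb, so Pb = 707/12.
Sellers receive Ps = 707/12 + 18 = 923/12; Q' = 605 − 7·(707/12) = 2311/12.
Buyers' price falls by P* − Pb = 797/12 − 707/12 = 7.5; sellers' price rises by Ps − P* = 923/12 − 797/12 = 10.5.

Buyers gain €7.5 per unit; sellers gain €10.5 per unit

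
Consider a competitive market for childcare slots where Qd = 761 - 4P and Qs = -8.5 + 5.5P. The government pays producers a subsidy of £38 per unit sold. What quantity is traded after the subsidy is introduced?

Pre-subsidy: 761 - 4P = -8.5 + 5.5P gives P* = 81, Q* = 437.
With the subsidy, sellers receive Ps = Pb + 38 for each unit, where Pb is the price buyers pay.
Supply in terms of Pb becomes Qs = -8.5 + 5.5(Pb + 38) = 200.5 + 5.5Pb. Setting this equal to demand: 761 - 4Pb = 200.5 + 5.5Pb, so Pb = 59.
Sellers receive Ps = 59 + 38 = 97; Q' = 761 − 4·59 = 525.

Q' = 525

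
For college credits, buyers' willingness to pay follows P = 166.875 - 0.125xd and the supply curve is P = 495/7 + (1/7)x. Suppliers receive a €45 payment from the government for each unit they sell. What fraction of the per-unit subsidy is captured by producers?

Pre-subsidy: 166.875 - 0.125x = 495/7 + (1/7)x gives x* = 359 and P* = 122.
With the subsidy, sellers receive Ps = Pb + 45 for each unit, where Pb is the price buyers pay.
On the curves, Pb = 166.875 - 0.125x and Ps = 495/7 + (1/7)x; the wedge Ps − Pb = 45 gives 495/7 + (1/7)x − (166.875 - 0.125x) = 45, so x' = 527.
Then Pb = 166.875 − 0.125·527 = 101 and Ps = 495/7 + (1/7)·527 = 146.
Buyers' price falls by P* − Pb = 122 − 101 = 21; sellers' price rises by Ps − P* = 146 − 122 = 24.
So producers capture 24/45 = 8/15 of each unit of subsidy.

Producer share = 8/15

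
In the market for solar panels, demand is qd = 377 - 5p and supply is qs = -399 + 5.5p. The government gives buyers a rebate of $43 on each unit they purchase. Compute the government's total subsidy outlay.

Pre-subsidy: 377 - 5p = -399 + 5.5p gives p* = 1552/21, q* = 157/21.
With the rebate, buyers effectively pay pb = ps − 43, where ps is the price sellers receive.
Demand in terms of ps becomes qd = 377 − 5(ps − 43) = 592 - 5ps. Setting this equal to supply: 592 - 5ps = -399 + 5.5ps, so ps = 1982/21.
Buyers pay pb = 1982/21 − 43 = 1079/21; q' = -399 + 5.5·(1982/21) = 2522/21.
Government outlay = subsidy × quantity = 43 × 2522/21 = 108446/21.

Government cost = 108446/21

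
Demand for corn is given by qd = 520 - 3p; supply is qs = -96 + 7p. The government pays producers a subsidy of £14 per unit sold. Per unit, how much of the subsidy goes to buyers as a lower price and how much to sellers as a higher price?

Pre-subsidy: 520 - 3p = -96 + 7p gives p* = 61.6, q* = 335.2.
With the subsidy, sellers receive ps = pb + 14 for each unit, where pb is the price buyers pay.
Supply in terms of pb becomes qs = -96 + 7(pb + 14) = 2 + 7pb. Setting this equal to demand: 520 - 3pb = 2 + 7pb, so pb = 51.8.
Sellers receive ps = 51.8 + 14 = 65.8; q' = 520 − 3·51.8 = 364.6.
Buyers' price falls by p* − pb = 61.6 − 51.8 = 9.8; sellers' price rises by ps − p* = 65.8 − 61.6 = 4.2.

Buyers gain £9.8 per unit; sellers gain £4.2 per unit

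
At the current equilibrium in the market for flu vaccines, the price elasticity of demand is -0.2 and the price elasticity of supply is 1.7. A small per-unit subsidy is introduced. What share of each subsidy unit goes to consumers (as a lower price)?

For a small subsidy around the equilibrium, the benefit split depends on the relative slopes, which at a point are proportional to the elasticities.
Buyer share = εs/(εs + |εd|) = 1.7/(1.7 + 0.2) = 17/19; seller share = |εd|/(εs + |εd|) = 2/19.

Consumer share = 17/19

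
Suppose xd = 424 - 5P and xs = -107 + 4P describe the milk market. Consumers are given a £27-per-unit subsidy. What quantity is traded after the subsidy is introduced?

x' = 189

Pre-subsidy: 424 - 5P = -107 + 4P gives P* = 59, x* = 129.
With the rebate, buyers effectively pay Pb = Ps − 27, where Ps is the price sellers receive.
Demand in terms of Ps becomes xd = 424 − 5(Ps − 27) = 559 - 5Ps. Setting this equal to supply: 559 - 5Ps = -107 + 4Ps, so Ps = 74.
Buyers pay Pb = 74 − 27 = 47; x' = -107 + 4·74 = 189.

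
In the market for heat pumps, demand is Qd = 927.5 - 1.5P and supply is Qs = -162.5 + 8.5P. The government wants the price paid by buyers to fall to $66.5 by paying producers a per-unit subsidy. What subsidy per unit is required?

Required subsidy s = $50 per unit

At a buyer price of 66.5, quantity demanded is 927.5 − 1.5·66.5 = 827.75.
Sellers supply 827.75 only when they receive Ps with -162.5 + 8.5·Ps = 827.75, i.e. Ps = 116.5.
s = Ps − Pb = 116.5 − 66.5 = 50.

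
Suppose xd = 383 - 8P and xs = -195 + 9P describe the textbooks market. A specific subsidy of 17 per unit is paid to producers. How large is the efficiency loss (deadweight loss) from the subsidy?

Deadweight loss = 612

Pre-subsidy: 383 - 8P = -195 + 9P gives P* = 34, x* = 111.
With the subsidy, sellers receive Ps = Pb + 17 for each unit, where Pb is the price buyers pay.
Supply in terms of Pb becomes xs = -195 + 9(Pb + 17) = -42 + 9Pb. Setting this equal to demand: 383 - 8Pb = -42 + 9Pb, so Pb = 25.
Sellers receive Ps = 25 + 17 = 42; x' = 383 − 8·25 = 183.
The subsidy expands output by 183 − 111 = 72 past the efficient level; on those units the gap between marginal cost and willingness to pay runs from 0 up to 17.
DWL = ½ × 17 × 72 = 612.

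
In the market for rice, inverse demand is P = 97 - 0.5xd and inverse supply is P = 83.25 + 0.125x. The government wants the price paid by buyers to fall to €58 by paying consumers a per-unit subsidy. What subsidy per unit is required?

Required subsidy s = €35 per unit

At a buyer price of 58, quantity demanded is 194 − 2·58 = 78.
Sellers supply 78 only when they receive Ps = 83.25 + 0.125·78 = 93.
s = Ps − Pb = 93 − 58 = 35.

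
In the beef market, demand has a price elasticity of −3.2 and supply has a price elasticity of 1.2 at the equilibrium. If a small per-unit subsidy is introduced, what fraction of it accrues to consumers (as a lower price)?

Consumer share = 3/11

For a small subsidy around the equilibrium, the benefit split depends on the relative slopes, which at a point are proportional to the elasticities.
Buyer share = εs/(εs + |εd|) = 1.2/(1.2 + 3.2) = 3/11; seller share = |εd|/(εs + |εd|) = 8/11.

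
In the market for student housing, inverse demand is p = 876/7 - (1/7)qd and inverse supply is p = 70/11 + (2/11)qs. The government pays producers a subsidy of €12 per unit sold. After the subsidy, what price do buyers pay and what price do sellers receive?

Buyers pay €67.6; sellers receive €79.6

Pre-subsidy: 876/7 - (1/7)q = 70/11 + (2/11)q gives q* = 365.84 and p* = 72.88.
With the subsidy, sellers receive ps = pb + 12 for each unit, where pb is the price buyers pay.
On the curves, pb = 876/7 - (1/7)q and ps = 70/11 + (2/11)q; the wedge ps − pb = 12 gives 70/11 + (2/11)q − (876/7 - (1/7)q) = 12, so q' = 402.8.
Then pb = 876/7 − (1/7)·402.8 = 67.6 and ps = 70/11 + (2/11)·402.8 = 79.6.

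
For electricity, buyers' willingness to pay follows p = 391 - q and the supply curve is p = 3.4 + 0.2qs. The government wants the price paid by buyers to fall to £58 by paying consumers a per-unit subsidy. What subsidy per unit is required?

At a buyer price of 58, quantity demanded is 391 − 1·58 = 333.
Sellers supply 333 only when they receive ps = 3.4 + 0.2·333 = 70.
s = ps − pb = 70 − 58 = 12.

Required subsidy s = £12 per unit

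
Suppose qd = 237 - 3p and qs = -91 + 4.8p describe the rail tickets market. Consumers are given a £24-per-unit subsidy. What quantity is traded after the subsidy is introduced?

q' = 2017/13

Pre-subsidy: 237 - 3p = -91 + 4.8p gives p* = 1640/39, q* = 1441/13.
With the rebate, buyers effectively pay pb = ps − 24, where ps is the price sellers receive.
Demand in terms of ps becomes qd = 237 − 3(ps − 24) = 309 - 3ps. Setting this equal to supply: 309 - 3ps = -91 + 4.8ps, so ps = 2000/39.
Buyers pay pb = 2000/39 − 24 = 1064/39; q' = -91 + 4.8·(2000/39) = 2017/13.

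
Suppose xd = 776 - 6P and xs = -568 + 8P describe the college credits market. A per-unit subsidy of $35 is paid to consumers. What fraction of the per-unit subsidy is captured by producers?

Producer share = 3/7

Pre-subsidy: 776 - 6P = -568 + 8P gives P* = 96, x* = 200.
With the rebate, buyers effectively pay Pb = Ps − 35, where Ps is the price sellers receive.
Demand in terms of Ps becomes xd = 776 − 6(Ps − 35) = 986 - 6Ps. Setting this equal to supply: 986 - 6Ps = -568 + 8Ps, so Ps = 111.
Buyers pay Pb = 111 − 35 = 76; x' = -568 + 8·111 = 320.
Buyers' price falls by P* − Pb = 96 − 76 = 20; sellers' price rises by Ps − P* = 111 − 96 = 15.
So producers capture 15/35 = 3/7 of each unit of subsidy.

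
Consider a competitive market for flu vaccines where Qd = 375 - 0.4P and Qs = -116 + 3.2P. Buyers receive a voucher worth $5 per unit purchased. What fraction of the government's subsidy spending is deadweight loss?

Pre-subsidy: 375 - 0.4P = -116 + 3.2P gives P* = 2455/18, Q* = 2884/9.
With the rebate, buyers effectively pay Pb = Ps − 5, where Ps is the price sellers receive.
Demand in terms of Ps becomes Qd = 375 − 0.4(Ps − 5) = 377 - 0.4Ps. Setting this equal to supply: 377 - 0.4Ps = -116 + 3.2Ps, so Ps = 2465/18.
Buyers pay Pb = 2465/18 − 5 = 2375/18; Q' = -116 + 3.2·(2465/18) = 2900/9.
ΔCS = ½(2884/9 + 2900/9)(2455/18 − 2375/18) = 38560/27; ΔPS = ½(2884/9 + 2900/9)(2465/18 − 2455/18) = 4820/27.
Government spending = 5 × 2900/9 = 14500/9.
DWL = ½ × 5 × (2900/9 − 2884/9) = 40/9; fraction = (40/9) / (14500/9) = 2/725.

DWL / government spending = 2/725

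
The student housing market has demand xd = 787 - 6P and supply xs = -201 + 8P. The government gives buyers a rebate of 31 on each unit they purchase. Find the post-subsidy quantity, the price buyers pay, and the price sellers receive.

x' = 3289/7; buyers pay 370/7; sellers receive 587/7

Pre-subsidy: 787 - 6P = -201 + 8P gives P* = 494/7, x* = 2545/7.
With the rebate, buyers effectively pay Pb = Ps − 31, where Ps is the price sellers receive.
Demand in terms of Ps becomes xd = 787 − 6(Ps − 31) = 973 - 6Ps. Setting this equal to supply: 973 - 6Ps = -201 + 8Ps, so Ps = 587/7.
Buyers pay Pb = 587/7 − 31 = 370/7; x' = -201 + 8·(587/7) = 3289/7.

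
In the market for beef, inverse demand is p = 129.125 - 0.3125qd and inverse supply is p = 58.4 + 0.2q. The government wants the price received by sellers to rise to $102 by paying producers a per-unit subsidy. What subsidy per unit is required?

At a seller price of 102, quantity supplied is -292 + 5·102 = 218.
Buyers absorb 218 only when they pay pb = 129.125 − 0.3125·218 = 61.
s = ps − pb = 102 − 61 = 41.

Required subsidy s = $41 per unit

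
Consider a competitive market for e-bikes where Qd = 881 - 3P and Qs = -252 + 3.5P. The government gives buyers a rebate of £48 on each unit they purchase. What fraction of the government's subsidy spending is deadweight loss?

DWL / government spending = 72/809

Pre-subsidy: 881 - 3P = -252 + 3.5P gives P* = 2266/13, Q* = 4655/13.
With the rebate, buyers effectively pay Pb = Ps − 48, where Ps is the price sellers receive.
Demand in terms of Ps becomes Qd = 881 − 3(Ps − 48) = 1025 - 3Ps. Setting this equal to supply: 1025 - 3Ps = -252 + 3.5Ps, so Ps = 2554/13.
Buyers pay Pb = 2554/13 − 48 = 1930/13; Q' = -252 + 3.5·(2554/13) = 5663/13.
ΔCS = ½(4655/13 + 5663/13)(2266/13 − 1930/13) = 1733424/169; ΔPS = ½(4655/13 + 5663/13)(2554/13 − 2266/13) = 1485792/169.
Government spending = 48 × 5663/13 = 271824/13.
DWL = ½ × 48 × (5663/13 − 4655/13) = 24192/13; fraction = (24192/13) / (271824/13) = 72/809.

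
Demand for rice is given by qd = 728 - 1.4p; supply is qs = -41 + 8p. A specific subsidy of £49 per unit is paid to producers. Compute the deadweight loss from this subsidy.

Pre-subsidy: 728 - 1.4p = -41 + 8p gives p* = 3845/47, q* = 28833/47.
With the subsidy, sellers receive ps = pb + 49 for each unit, where pb is the price buyers pay.
Supply in terms of pb becomes qs = -41 + 8(pb + 49) = 351 + 8pb. Setting this equal to demand: 728 - 1.4pb = 351 + 8pb, so pb = 1885/47.
Sellers receive ps = 1885/47 + 49 = 4188/47; q' = 728 − 1.4·(1885/47) = 31577/47.
The subsidy expands output by 31577/47 − 28833/47 = 2744/47 past the efficient level; on those units the gap between marginal cost and willingness to pay runs from 0 up to 49.
DWL = ½ × 49 × 2744/47 = 67228/47.

Deadweight loss = 67228/47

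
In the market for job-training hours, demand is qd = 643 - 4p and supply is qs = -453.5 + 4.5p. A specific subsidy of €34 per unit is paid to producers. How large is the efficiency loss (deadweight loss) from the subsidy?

Pre-subsidy: 643 - 4p = -453.5 + 4.5p gives p* = 129, q* = 127.
With the subsidy, sellers receive ps = pb + 34 for each unit, where pb is the price buyers pay.
Supply in terms of pb becomes qs = -453.5 + 4.5(pb + 34) = -300.5 + 4.5pb. Setting this equal to demand: 643 - 4pb = -300.5 + 4.5pb, so pb = 111.
Sellers receive ps = 111 + 34 = 145; q' = 643 − 4·111 = 199.
The subsidy expands output by 199 − 127 = 72 past the efficient level; on those units the gap between marginal cost and willingness to pay runs from 0 up to 34.
DWL = ½ × 34 × 72 = 1224.

Deadweight loss = €1224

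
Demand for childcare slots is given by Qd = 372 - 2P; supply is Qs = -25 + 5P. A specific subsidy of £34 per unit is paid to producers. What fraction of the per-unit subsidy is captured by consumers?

Consumer share = 5/7

Pre-subsidy: 372 - 2P = -25 + 5P gives P* = 397/7, Q* = 1810/7.
With the subsidy, sellers receive Ps = Pb + 34 for each unit, where Pb is the price buyers pay.
Supply in terms of Pb becomes Qs = -25 + 5(Pb + 34) = 145 + 5Pb. Setting this equal to demand: 372 - 2Pb = 145 + 5Pb, so Pb = 227/7.
Sellers receive Ps = 227/7 + 34 = 465/7; Q' = 372 − 2·(227/7) = 2150/7.
Buyers' price falls by P* − Pb = 397/7 − 227/7 = 170/7; sellers' price rises by Ps − P* = 465/7 − 397/7 = 68/7.
So consumers capture (170/7)/34 = 5/7 of each unit of subsidy.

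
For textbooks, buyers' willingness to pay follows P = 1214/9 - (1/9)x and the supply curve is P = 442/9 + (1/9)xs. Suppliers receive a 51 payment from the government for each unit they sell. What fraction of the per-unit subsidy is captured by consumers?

Pre-subsidy: 1214/9 - (1/9)x = 442/9 + (1/9)x gives x* = 386 and P* = 92.
With the subsidy, sellers receive Ps = Pb + 51 for each unit, where Pb is the price buyers pay.
On the curves, Pb = 1214/9 - (1/9)x and Ps = 442/9 + (1/9)x; the wedge Ps − Pb = 51 gives 442/9 + (1/9)x − (1214/9 - (1/9)x) = 51, so x' = 615.5.
Then Pb = 1214/9 − (1/9)·615.5 = 66.5 and Ps = 442/9 + (1/9)·615.5 = 117.5.
Buyers' price falls by P* − Pb = 92 − 66.5 = 25.5; sellers' price rises by Ps − P* = 117.5 − 92 = 25.5.
So consumers capture 25.5/51 = 0.5 of each unit of subsidy.

Consumer share = 0.5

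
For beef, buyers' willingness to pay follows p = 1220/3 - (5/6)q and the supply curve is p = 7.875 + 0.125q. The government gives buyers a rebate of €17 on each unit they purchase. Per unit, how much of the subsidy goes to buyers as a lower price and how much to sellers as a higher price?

Buyers gain 340/23 per unit; sellers gain 51/23 per unit

Pre-subsidy: 1220/3 - (5/6)q = 7.875 + 0.125q gives q* = 9571/23 and p* = 2755/46.
With the rebate, buyers effectively pay pb = ps − 17, where ps is the price sellers receive.
On the curves, pb = 1220/3 - (5/6)q and ps = 7.875 + 0.125q; the wedge ps − pb = 17 gives 7.875 + 0.125q − (1220/3 - (5/6)q) = 17, so q' = 9979/23.
Then pb = 1220/3 − (5/6)·(9979/23) = 2075/46 and ps = 7.875 + 0.125·(9979/23) = 2857/46.
Buyers' price falls by p* − pb = 2755/46 − 2075/46 = 340/23; sellers' price rises by ps − p* = 2857/46 − 2755/46 = 51/23.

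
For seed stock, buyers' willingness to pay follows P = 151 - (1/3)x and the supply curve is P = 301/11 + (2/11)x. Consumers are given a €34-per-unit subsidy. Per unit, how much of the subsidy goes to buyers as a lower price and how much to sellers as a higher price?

Buyers gain €22 per unit; sellers gain €12 per unit

Pre-subsidy: 151 - (1/3)x = 301/11 + (2/11)x gives x* = 240 and P* = 71.
With the rebate, buyers effectively pay Pb = Ps − 34, where Ps is the price sellers receive.
On the curves, Pb = 151 - (1/3)x and Ps = 301/11 + (2/11)x; the wedge Ps − Pb = 34 gives 301/11 + (2/11)x − (151 - (1/3)x) = 34, so x' = 306.
Then Pb = 151 − (1/3)·306 = 49 and Ps = 301/11 + (2/11)·306 = 83.
Buyers' price falls by P* − Pb = 71 − 49 = 22; sellers' price rises by Ps − P* = 83 − 71 = 12.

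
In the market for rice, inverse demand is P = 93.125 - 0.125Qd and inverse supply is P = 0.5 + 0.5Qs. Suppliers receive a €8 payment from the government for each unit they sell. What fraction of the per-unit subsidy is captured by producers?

Pre-subsidy: 93.125 - 0.125Q = 0.5 + 0.5Q gives Q* = 148.2 and P* = 74.6.
With the subsidy, sellers receive Ps = Pb + 8 for each unit, where Pb is the price buyers pay.
On the curves, Pb = 93.125 - 0.125Q and Ps = 0.5 + 0.5Q; the wedge Ps − Pb = 8 gives 0.5 + 0.5Q − (93.125 - 0.125Q) = 8, so Q' = 161.
Then Pb = 93.125 − 0.125·161 = 73 and Ps = 0.5 + 0.5·161 = 81.
Buyers' price falls by P* − Pb = 74.6 − 73 = 1.6; sellers' price rises by Ps − P* = 81 − 74.6 = 6.4.
So producers capture 6.4/8 = 0.8 of each unit of subsidy.

Producer share = 0.8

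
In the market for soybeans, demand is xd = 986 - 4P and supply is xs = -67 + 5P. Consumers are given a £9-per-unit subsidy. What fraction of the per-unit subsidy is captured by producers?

Producer share = 4/9

Pre-subsidy: 986 - 4P = -67 + 5P gives P* = 117, x* = 518.
With the rebate, buyers effectively pay Pb = Ps − 9, where Ps is the price sellers receive.
Demand in terms of Ps becomes xd = 986 − 4(Ps − 9) = 1022 - 4Ps. Setting this equal to supply: 1022 - 4Ps = -67 + 5Ps, so Ps = 121.
Buyers pay Pb = 121 − 9 = 112; x' = -67 + 5·121 = 538.
Buyers' price falls by P* − Pb = 117 − 112 = 5; sellers' price rises by Ps − P* = 121 − 117 = 4.
So producers capture 4/9 = 4/9 of each unit of subsidy.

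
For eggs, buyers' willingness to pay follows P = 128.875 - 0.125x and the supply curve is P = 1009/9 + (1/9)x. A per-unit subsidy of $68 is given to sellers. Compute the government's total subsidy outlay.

Government cost = $24412

Pre-subsidy: 128.875 - 0.125x = 1009/9 + (1/9)x gives x* = 71 and P* = 120.
With the subsidy, sellers receive Ps = Pb + 68 for each unit, where Pb is the price buyers pay.
On the curves, Pb = 128.875 - 0.125x and Ps = 1009/9 + (1/9)x; the wedge Ps − Pb = 68 gives 1009/9 + (1/9)x − (128.875 - 0.125x) = 68, so x' = 359.
Then Pb = 128.875 − 0.125·359 = 84 and Ps = 1009/9 + (1/9)·359 = 152.
Government outlay = subsidy × quantity = 68 × 359 = 24412.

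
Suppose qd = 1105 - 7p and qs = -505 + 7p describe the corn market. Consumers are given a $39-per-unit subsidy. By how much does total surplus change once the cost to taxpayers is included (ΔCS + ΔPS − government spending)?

Pre-subsidy: 1105 - 7p = -505 + 7p gives p* = 115, q* = 300.
With the rebate, buyers effectively pay pb = ps − 39, where ps is the price sellers receive.
Demand in terms of ps becomes qd = 1105 − 7(ps − 39) = 1378 - 7ps. Setting this equal to supply: 1378 - 7ps = -505 + 7ps, so ps = 134.5.
Buyers pay pb = 134.5 − 39 = 95.5; q' = -505 + 7·134.5 = 436.5.
ΔCS = ½(300 + 436.5)(115 − 95.5) = 7180.875; ΔPS = ½(300 + 436.5)(134.5 − 115) = 7180.875.
Government spending = 39 × 436.5 = 17023.5.
Net change = 7180.875 + 7180.875 − 17023.5 = -2661.75. The loss equals the DWL triangle ½·39·136.5.

Net change in total surplus = -$2661.75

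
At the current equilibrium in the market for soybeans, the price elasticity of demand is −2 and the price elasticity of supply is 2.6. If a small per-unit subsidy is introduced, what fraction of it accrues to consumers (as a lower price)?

Consumer share = 13/23

For a small subsidy around the equilibrium, the benefit split depends on the relative slopes, which at a point are proportional to the elasticities.
Buyer share = εs/(εs + |εd|) = 2.6/(2.6 + 2) = 13/23; seller share = |εd|/(εs + |εd|) = 10/23.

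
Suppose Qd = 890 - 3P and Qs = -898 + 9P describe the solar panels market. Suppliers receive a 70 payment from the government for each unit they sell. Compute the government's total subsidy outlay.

Pre-subsidy: 890 - 3P = -898 + 9P gives P* = 149, Q* = 443.
With the subsidy, sellers receive Ps = Pb + 70 for each unit, where Pb is the price buyers pay.
Supply in terms of Pb becomes Qs = -898 + 9(Pb + 70) = -268 + 9Pb. Setting this equal to demand: 890 - 3Pb = -268 + 9Pb, so Pb = 96.5.
Sellers receive Ps = 96.5 + 70 = 166.5; Q' = 890 − 3·96.5 = 600.5.
Government outlay = subsidy × quantity = 70 × 600.5 = 42035.

Government cost = 42035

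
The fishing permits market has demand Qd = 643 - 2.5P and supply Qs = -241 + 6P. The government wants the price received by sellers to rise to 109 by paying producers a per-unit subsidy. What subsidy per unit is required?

Required subsidy s = 17 per unit

At a seller price of 109, quantity supplied is -241 + 6·109 = 413.
Buyers absorb 413 only when they pay Pb with 643 − 2.5·Pb = 413, i.e. Pb = 92.
s = Ps − Pb = 109 − 92 = 17.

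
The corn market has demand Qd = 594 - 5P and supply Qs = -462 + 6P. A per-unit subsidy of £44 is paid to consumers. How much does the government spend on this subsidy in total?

Government cost = £10296

Pre-subsidy: 594 - 5P = -462 + 6P gives P* = 96, Q* = 114.
With the rebate, buyers effectively pay Pb = Ps − 44, where Ps is the price sellers receive.
Demand in terms of Ps becomes Qd = 594 − 5(Ps − 44) = 814 - 5Ps. Setting this equal to supply: 814 - 5Ps = -462 + 6Ps, so Ps = 116.
Buyers pay Pb = 116 − 44 = 72; Q' = -462 + 6·116 = 234.
Government outlay = subsidy × quantity = 44 × 234 = 10296.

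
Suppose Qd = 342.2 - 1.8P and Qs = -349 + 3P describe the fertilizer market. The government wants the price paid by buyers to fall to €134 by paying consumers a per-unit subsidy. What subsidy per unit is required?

Required subsidy s = €16 per unit

At a buyer price of 134, quantity demanded is 342.2 − 1.8·134 = 101.
Sellers supply 101 only when they receive Ps with -349 + 3·Ps = 101, i.e. Ps = 150.
s = Ps − Pb = 150 − 134 = 16.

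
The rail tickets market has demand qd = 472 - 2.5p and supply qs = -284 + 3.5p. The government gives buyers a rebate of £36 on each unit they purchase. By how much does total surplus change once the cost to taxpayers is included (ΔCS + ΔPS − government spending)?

Pre-subsidy: 472 - 2.5p = -284 + 3.5p gives p* = 126, q* = 157.
With the rebate, buyers effectively pay pb = ps − 36, where ps is the price sellers receive.
Demand in terms of ps becomes qd = 472 − 2.5(ps − 36) = 562 - 2.5ps. Setting this equal to supply: 562 - 2.5ps = -284 + 3.5ps, so ps = 141.
Buyers pay pb = 141 − 36 = 105; q' = -284 + 3.5·141 = 209.5.
ΔCS = ½(157 + 209.5)(126 − 105) = 3848.25; ΔPS = ½(157 + 209.5)(141 − 126) = 2748.75.
Government spending = 36 × 209.5 = 7542.
Net change = 3848.25 + 2748.75 − 7542 = -945. The loss equals the DWL triangle ½·36·52.5.

Net change in total surplus = -£945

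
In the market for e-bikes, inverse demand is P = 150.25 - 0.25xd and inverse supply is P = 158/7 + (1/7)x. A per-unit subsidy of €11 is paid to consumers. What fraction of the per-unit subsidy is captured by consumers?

Pre-subsidy: 150.25 - 0.25x = 158/7 + (1/7)x gives x* = 325 and P* = 69.
With the rebate, buyers effectively pay Pb = Ps − 11, where Ps is the price sellers receive.
On the curves, Pb = 150.25 - 0.25x and Ps = 158/7 + (1/7)x; the wedge Ps − Pb = 11 gives 158/7 + (1/7)x − (150.25 - 0.25x) = 11, so x' = 353.
Then Pb = 150.25 − 0.25·353 = 62 and Ps = 158/7 + (1/7)·353 = 73.
Buyers' price falls by P* − Pb = 69 − 62 = 7; sellers' price rises by Ps − P* = 73 − 69 = 4.
So consumers capture 7/11 = 7/11 of each unit of subsidy.

Consumer share = 7/11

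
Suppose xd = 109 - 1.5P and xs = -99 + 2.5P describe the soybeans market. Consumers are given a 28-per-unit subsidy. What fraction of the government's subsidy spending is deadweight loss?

Pre-subsidy: 109 - 1.5P = -99 + 2.5P gives P* = 52, x* = 31.
With the rebate, buyers effectively pay Pb = Ps − 28, where Ps is the price sellers receive.
Demand in terms of Ps becomes xd = 109 − 1.5(Ps − 28) = 151 - 1.5Ps. Setting this equal to supply: 151 - 1.5Ps = -99 + 2.5Ps, so Ps = 62.5.
Buyers pay Pb = 62.5 − 28 = 34.5; x' = -99 + 2.5·62.5 = 57.25.
ΔCS = ½(31 + 57.25)(52 − 34.5) = 772.1875; ΔPS = ½(31 + 57.25)(62.5 − 52) = 463.3125.
Government spending = 28 × 57.25 = 1603.
DWL = ½ × 28 × (57.25 − 31) = 367.5; fraction = 367.5 / 1603 = 105/458.

DWL / government spending = 105/458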